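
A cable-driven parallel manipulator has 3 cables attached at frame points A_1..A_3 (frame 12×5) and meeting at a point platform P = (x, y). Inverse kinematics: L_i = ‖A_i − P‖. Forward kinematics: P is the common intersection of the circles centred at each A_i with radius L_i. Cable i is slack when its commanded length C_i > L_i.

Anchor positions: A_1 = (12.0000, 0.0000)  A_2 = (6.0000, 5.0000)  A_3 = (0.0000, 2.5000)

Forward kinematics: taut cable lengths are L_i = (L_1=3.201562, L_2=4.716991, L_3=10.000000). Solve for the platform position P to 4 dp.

each cable: (A_i−P)·(A_i−P) = L_i²; let q_i = ‖A_i‖²−L_i²
q_1 = 144.0000+0.0000−10.2500 = 133.7500
row 1: 12.0000x − 10.0000y = 95.0000  (q_2=38.7500)
row 2: 24.0000x − 5.0000y = 227.5000  (q_3=-93.7500)
Cramer on rows 1–2 → x = 10.0000, y = 2.5000

(10.0000, 2.5000)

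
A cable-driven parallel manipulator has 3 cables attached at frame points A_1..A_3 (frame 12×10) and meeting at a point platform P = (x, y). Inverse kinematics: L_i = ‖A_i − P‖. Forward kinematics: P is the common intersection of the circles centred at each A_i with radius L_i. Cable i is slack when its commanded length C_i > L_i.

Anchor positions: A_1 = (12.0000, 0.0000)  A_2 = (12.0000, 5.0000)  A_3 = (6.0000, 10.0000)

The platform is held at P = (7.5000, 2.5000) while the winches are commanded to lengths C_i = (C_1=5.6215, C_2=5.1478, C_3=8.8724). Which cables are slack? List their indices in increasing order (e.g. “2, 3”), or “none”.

1, 3

cable 1: √((4.5000)²+(-2.5000)²)=5.1478, C_1=5.6215: slack
cable 2: √((4.5000)²+(2.5000)²)=5.1478, C_2=5.1478: taut
cable 3: √((-1.5000)²+(7.5000)²)=7.6485, C_3=8.8724: slack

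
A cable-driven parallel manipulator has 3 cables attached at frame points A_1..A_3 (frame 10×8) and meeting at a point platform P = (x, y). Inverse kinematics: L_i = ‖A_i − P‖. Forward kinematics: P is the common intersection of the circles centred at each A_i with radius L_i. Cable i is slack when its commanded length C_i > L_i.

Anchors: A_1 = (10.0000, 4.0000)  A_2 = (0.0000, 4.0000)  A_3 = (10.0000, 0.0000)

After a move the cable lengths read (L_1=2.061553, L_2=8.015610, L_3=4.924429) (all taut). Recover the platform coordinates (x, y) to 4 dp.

each cable: (A_i−P)·(A_i−P) = L_i²; let c_i = ‖A_i‖²−L_i²
c_1 = 100.0000+16.0000−4.2500 = 111.7500
row 1: 20.0000x + 0.0000y = 160.0000  (c_2=-48.2500)
row 2: 0.0000x + 8.0000y = 36.0000  (c_3=75.7500)
Cramer on rows 1–2 → x = 8.0000, y = 4.5000

(8.0000, 4.5000)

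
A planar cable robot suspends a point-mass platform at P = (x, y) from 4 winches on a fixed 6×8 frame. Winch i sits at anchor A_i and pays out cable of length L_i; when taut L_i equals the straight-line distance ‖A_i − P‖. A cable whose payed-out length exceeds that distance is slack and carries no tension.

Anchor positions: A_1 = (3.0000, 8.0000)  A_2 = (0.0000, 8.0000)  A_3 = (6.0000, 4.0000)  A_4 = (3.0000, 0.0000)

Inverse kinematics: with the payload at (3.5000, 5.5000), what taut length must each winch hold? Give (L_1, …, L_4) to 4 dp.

L_1 = √((3.0000−3.5000)² + (8.0000−5.5000)²) = 2.5495
L_2 = √((0.0000−3.5000)² + (8.0000−5.5000)²) = 4.3012
L_3 = √((6.0000−3.5000)² + (4.0000−5.5000)²) = 2.9155
L_4 = √((3.0000−3.5000)² + (0.0000−5.5000)²) = 5.5227

(2.5495, 4.3012, 2.9155, 5.5227)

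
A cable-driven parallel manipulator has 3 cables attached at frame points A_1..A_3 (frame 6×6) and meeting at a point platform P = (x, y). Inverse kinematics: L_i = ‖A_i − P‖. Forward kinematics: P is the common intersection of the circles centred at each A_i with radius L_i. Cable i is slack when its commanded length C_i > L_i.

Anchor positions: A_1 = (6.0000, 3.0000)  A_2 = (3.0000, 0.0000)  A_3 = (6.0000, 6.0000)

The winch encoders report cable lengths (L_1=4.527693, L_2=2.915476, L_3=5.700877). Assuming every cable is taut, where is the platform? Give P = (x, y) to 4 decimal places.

expand ‖A_i−P‖²=L_i² and subtract eq 1 (k_i ≔ ‖A_i‖²−L_i²)
k_1 = 36.0000+9.0000−20.5000 = 24.5000
eq1−eq2 → [6.0000  6.0000]·P = 24.0000
eq1−eq3 → [0.0000  -6.0000]·P = -15.0000
2×2 solve → P = (1.5000, 2.5000)

(1.5000, 2.5000)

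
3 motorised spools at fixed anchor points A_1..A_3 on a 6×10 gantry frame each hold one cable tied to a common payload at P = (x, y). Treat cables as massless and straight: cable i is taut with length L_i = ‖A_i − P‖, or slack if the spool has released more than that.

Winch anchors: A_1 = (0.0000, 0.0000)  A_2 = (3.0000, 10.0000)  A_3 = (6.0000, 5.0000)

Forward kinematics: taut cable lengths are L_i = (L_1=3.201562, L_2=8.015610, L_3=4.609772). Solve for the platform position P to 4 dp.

circle eqns → linear via eq_j − eq_1; set q_j = A_j·A_j − L_j²
q_1 = 0.0000+0.0000−10.2500 = -10.2500
-6.0000·x − 20.0000·y = q_1−q_2 = -55.0000
-12.0000·x − 10.0000·y = q_1−q_3 = -50.0000
solve first two rows → x=2.5000, y=2.0000

(2.5000, 2.0000)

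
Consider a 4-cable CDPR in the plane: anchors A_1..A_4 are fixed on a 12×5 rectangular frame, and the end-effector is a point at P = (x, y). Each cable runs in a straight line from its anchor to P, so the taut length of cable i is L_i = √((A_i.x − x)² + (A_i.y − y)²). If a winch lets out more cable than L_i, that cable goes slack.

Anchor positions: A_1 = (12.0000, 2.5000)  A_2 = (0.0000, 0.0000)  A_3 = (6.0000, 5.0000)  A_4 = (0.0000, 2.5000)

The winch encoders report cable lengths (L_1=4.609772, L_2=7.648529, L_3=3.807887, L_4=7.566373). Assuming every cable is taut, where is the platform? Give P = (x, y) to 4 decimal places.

each cable: (A_i−P)·(A_i−P) = L_i²; let k_i = ‖A_i‖²−L_i²
k_1 = 144.0000+6.2500−21.2500 = 129.0000
row 1: 24.0000x + 5.0000y = 187.5000  (k_2=-58.5000)
row 2: 12.0000x − 5.0000y = 82.5000  (k_3=46.5000)
row 3: 24.0000x + 0.0000y = 180.0000  (k_4=-51.0000)
Cramer on rows 1–2 → x = 7.5000, y = 1.5000
check cable 4: ‖A_4−P‖² = 57.2500 ≈ L_4² = 57.2500 ✓

(7.5000, 1.5000)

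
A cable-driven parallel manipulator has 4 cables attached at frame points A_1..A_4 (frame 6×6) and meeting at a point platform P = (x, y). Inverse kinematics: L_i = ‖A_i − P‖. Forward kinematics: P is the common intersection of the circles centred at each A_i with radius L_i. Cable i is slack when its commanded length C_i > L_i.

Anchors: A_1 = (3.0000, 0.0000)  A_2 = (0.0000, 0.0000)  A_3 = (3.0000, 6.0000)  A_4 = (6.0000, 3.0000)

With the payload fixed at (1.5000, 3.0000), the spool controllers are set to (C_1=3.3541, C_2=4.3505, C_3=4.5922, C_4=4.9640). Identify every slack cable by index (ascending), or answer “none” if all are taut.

cable 1: L_1 = ‖A_1−P‖ = 3.3541;  C_1 = 3.3541 → taut
cable 2: L_2 = ‖A_2−P‖ = 3.3541;  C_2 = 4.3505 → slack
cable 3: L_3 = ‖A_3−P‖ = 3.3541;  C_3 = 4.5922 → slack
cable 4: L_4 = ‖A_4−P‖ = 4.5000;  C_4 = 4.9640 → slack

2, 3, 4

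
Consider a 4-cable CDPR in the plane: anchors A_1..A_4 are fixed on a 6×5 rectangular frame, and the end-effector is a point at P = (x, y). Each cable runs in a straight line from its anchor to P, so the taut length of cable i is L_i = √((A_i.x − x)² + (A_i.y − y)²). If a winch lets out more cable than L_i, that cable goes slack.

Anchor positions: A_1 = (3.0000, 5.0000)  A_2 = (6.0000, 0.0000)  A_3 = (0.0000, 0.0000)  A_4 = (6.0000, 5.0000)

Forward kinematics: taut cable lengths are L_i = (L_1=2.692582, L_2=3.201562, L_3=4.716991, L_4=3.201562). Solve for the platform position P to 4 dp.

(4.0000, 2.5000)

each cable: (A_i−P)·(A_i−P) = L_i²; let k_i = ‖A_i‖²−L_i²
k_1 = 9.0000+25.0000−7.2500 = 26.7500
row 1: -6.0000x + 10.0000y = 1.0000  (k_2=25.7500)
row 2: 6.0000x + 10.0000y = 49.0000  (k_3=-22.2500)
row 3: -6.0000x + 0.0000y = -24.0000  (k_4=50.7500)
Cramer on rows 1–2 → x = 4.0000, y = 2.5000
check cable 4: ‖A_4−P‖² = 10.2500 ≈ L_4² = 10.2500 ✓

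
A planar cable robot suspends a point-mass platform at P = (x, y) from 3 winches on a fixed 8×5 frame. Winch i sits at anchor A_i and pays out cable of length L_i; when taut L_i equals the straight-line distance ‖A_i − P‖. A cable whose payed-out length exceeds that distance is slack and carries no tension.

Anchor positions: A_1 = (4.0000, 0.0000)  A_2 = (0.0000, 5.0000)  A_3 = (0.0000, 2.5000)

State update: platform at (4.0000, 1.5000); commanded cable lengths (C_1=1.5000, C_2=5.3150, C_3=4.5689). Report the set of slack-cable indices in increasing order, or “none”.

3

cable 1: √((0.0000)²+(-1.5000)²)=1.5000, C_1=1.5000: taut
cable 2: √((-4.0000)²+(3.5000)²)=5.3151, C_2=5.3150: taut
cable 3: √((-4.0000)²+(1.0000)²)=4.1231, C_3=4.5689: slack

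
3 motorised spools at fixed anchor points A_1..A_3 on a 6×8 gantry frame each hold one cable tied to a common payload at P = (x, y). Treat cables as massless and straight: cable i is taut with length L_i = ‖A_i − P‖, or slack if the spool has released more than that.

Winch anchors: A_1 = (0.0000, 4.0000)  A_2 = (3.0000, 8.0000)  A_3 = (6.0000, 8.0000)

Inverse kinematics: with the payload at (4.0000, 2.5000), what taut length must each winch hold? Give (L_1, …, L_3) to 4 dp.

(4.2720, 5.5902, 5.8523)

L_1: Δ = A_1−P = (-4.0000, 1.5000) → ‖Δ‖ = √18.2500 = 4.2720
L_2: Δ = A_2−P = (-1.0000, 5.5000) → ‖Δ‖ = √31.2500 = 5.5902
L_3: Δ = A_3−P = (2.0000, 5.5000) → ‖Δ‖ = √34.2500 = 5.8523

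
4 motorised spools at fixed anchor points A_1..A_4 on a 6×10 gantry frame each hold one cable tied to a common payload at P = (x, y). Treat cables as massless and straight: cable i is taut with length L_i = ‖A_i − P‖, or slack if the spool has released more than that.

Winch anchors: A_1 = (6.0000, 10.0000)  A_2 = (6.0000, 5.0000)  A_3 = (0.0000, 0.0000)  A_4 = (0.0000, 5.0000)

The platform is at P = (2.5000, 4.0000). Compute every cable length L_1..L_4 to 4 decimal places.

(6.9462, 3.6401, 4.7170, 2.6926)

L_1: Δ = A_1−P = (3.5000, 6.0000) → ‖Δ‖ = √48.2500 = 6.9462
L_2: Δ = A_2−P = (3.5000, 1.0000) → ‖Δ‖ = √13.2500 = 3.6401
L_3: Δ = A_3−P = (-2.5000, -4.0000) → ‖Δ‖ = √22.2500 = 4.7170
L_4: Δ = A_4−P = (-2.5000, 1.0000) → ‖Δ‖ = √7.2500 = 2.6926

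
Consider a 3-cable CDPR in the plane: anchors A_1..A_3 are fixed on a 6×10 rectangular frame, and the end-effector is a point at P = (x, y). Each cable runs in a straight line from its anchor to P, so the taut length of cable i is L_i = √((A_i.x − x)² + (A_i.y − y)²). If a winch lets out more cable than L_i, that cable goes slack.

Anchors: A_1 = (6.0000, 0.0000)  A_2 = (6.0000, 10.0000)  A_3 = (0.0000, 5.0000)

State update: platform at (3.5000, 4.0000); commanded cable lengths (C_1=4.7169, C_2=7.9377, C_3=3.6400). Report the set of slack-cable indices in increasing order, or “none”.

2

cable 1: √((2.5000)²+(-4.0000)²)=4.7170, C_1=4.7169: taut
cable 2: √((2.5000)²+(6.0000)²)=6.5000, C_2=7.9377: slack
cable 3: √((-3.5000)²+(1.0000)²)=3.6401, C_3=3.6400: taut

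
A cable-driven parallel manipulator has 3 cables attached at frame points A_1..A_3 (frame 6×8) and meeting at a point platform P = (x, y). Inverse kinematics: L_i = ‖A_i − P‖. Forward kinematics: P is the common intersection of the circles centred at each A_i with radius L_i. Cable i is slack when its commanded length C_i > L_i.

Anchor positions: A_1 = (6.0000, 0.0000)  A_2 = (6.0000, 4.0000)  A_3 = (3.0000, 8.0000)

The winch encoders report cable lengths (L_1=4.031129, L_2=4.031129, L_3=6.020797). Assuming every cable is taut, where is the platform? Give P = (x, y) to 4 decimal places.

(2.5000, 2.0000)

circle eqns → linear via eq_j − eq_1; set k_j = A_j·A_j − L_j²
k_1 = 36.0000+0.0000−16.2500 = 19.7500
0.0000·x − 8.0000·y = k_1−k_2 = -16.0000
6.0000·x − 16.0000·y = k_1−k_3 = -17.0000
solve first two rows → x=2.5000, y=2.0000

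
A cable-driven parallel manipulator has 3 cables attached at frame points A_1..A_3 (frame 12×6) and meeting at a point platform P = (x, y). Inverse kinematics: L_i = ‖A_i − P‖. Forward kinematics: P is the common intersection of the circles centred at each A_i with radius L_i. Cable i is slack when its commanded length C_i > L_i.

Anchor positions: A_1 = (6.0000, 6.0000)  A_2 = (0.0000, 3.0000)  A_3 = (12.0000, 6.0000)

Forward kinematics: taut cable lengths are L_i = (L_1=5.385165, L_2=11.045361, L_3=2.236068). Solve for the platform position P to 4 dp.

each cable: (A_i−P)·(A_i−P) = L_i²; let q_i = ‖A_i‖²−L_i²
q_1 = 36.0000+36.0000−29.0000 = 43.0000
row 1: 12.0000x + 6.0000y = 156.0000  (q_2=-113.0000)
row 2: -12.0000x + 0.0000y = -132.0000  (q_3=175.0000)
Cramer on rows 1–2 → x = 11.0000, y = 4.0000

(11.0000, 4.0000)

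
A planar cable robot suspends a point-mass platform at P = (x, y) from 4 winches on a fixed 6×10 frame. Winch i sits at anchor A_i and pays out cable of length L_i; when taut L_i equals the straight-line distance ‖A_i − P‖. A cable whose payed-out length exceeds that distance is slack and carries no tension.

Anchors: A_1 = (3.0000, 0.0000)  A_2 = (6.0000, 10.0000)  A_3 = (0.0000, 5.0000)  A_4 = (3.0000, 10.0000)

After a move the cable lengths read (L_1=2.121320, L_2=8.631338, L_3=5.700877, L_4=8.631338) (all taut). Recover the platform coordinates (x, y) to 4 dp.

each cable: (A_i−P)·(A_i−P) = L_i²; let q_i = ‖A_i‖²−L_i²
q_1 = 9.0000+0.0000−4.5000 = 4.5000
row 1: -6.0000x − 20.0000y = -57.0000  (q_2=61.5000)
row 2: 6.0000x − 10.0000y = 12.0000  (q_3=-7.5000)
row 3: 0.0000x − 20.0000y = -30.0000  (q_4=34.5000)
Cramer on rows 1–2 → x = 4.5000, y = 1.5000
check cable 4: ‖A_4−P‖² = 74.5000 ≈ L_4² = 74.5000 ✓

(4.5000, 1.5000)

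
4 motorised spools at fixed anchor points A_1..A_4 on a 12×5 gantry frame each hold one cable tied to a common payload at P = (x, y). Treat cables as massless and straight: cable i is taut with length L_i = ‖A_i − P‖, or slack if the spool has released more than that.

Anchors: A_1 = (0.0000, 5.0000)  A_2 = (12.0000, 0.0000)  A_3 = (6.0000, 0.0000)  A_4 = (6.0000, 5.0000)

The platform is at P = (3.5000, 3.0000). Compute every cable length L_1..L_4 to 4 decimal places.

cable 1: Δx=-3.5000, Δy=2.0000; L_1 = √(Δx²+Δy²) = 4.0311
cable 2: Δx=8.5000, Δy=-3.0000; L_2 = √(Δx²+Δy²) = 9.0139
cable 3: Δx=2.5000, Δy=-3.0000; L_3 = √(Δx²+Δy²) = 3.9051
cable 4: Δx=2.5000, Δy=2.0000; L_4 = √(Δx²+Δy²) = 3.2016

(4.0311, 9.0139, 3.9051, 3.2016)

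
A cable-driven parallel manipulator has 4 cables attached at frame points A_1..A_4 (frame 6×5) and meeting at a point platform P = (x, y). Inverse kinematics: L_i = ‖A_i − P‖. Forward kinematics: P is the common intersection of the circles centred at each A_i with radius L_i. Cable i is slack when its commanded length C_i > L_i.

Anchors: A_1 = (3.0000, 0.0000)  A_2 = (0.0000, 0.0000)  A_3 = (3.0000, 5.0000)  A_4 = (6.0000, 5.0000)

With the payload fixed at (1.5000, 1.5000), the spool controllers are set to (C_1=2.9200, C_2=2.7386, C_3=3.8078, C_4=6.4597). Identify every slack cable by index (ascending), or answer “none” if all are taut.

1, 2, 4

i=1: geometric 2.1213 vs commanded 2.9200 ⇒ slack
i=2: geometric 2.1213 vs commanded 2.7386 ⇒ slack
i=3: geometric 3.8079 vs commanded 3.8078 ⇒ taut
i=4: geometric 5.7009 vs commanded 6.4597 ⇒ slack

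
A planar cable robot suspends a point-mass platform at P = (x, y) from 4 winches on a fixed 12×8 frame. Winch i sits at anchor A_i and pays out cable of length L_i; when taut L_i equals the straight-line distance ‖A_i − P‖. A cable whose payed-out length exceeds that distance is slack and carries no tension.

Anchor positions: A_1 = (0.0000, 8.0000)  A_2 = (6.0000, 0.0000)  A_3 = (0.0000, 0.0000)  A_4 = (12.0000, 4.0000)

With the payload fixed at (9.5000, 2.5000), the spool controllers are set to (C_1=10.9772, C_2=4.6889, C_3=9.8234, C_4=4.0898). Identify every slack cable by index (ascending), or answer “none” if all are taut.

i=1: geometric 10.9772 vs commanded 10.9772 ⇒ taut
i=2: geometric 4.3012 vs commanded 4.6889 ⇒ slack
i=3: geometric 9.8234 vs commanded 9.8234 ⇒ taut
i=4: geometric 2.9155 vs commanded 4.0898 ⇒ slack

2, 4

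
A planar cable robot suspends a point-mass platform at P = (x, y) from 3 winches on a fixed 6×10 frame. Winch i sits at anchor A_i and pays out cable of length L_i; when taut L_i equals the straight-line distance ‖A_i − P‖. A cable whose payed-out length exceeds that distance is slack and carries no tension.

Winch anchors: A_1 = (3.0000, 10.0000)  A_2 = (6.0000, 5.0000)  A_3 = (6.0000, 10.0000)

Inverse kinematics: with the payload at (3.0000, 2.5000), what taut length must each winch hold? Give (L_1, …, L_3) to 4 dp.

(7.5000, 3.9051, 8.0777)

cable 1: Δx=0.0000, Δy=7.5000; L_1 = √(Δx²+Δy²) = 7.5000
cable 2: Δx=3.0000, Δy=2.5000; L_2 = √(Δx²+Δy²) = 3.9051
cable 3: Δx=3.0000, Δy=7.5000; L_3 = √(Δx²+Δy²) = 8.0777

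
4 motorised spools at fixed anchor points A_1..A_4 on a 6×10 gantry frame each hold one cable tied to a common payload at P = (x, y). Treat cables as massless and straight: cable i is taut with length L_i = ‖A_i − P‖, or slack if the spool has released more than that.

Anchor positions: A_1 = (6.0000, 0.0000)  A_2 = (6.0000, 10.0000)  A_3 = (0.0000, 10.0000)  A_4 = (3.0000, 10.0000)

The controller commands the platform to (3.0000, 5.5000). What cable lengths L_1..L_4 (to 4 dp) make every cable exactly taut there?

(6.2650, 5.4083, 5.4083, 4.5000)

cable 1: Δx=3.0000, Δy=-5.5000; L_1 = √(Δx²+Δy²) = 6.2650
cable 2: Δx=3.0000, Δy=4.5000; L_2 = √(Δx²+Δy²) = 5.4083
cable 3: Δx=-3.0000, Δy=4.5000; L_3 = √(Δx²+Δy²) = 5.4083
cable 4: Δx=0.0000, Δy=4.5000; L_4 = √(Δx²+Δy²) = 4.5000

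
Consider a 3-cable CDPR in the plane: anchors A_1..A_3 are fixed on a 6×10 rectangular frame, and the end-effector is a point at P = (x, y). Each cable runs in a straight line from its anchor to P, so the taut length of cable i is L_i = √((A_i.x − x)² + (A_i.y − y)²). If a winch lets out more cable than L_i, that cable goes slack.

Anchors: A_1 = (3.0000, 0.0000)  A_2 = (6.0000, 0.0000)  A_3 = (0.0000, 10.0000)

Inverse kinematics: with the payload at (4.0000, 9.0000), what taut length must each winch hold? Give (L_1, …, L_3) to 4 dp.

L_1 = √((3.0000−4.0000)² + (0.0000−9.0000)²) = 9.0554
L_2 = √((6.0000−4.0000)² + (0.0000−9.0000)²) = 9.2195
L_3 = √((0.0000−4.0000)² + (10.0000−9.0000)²) = 4.1231

(9.0554, 9.2195, 4.1231)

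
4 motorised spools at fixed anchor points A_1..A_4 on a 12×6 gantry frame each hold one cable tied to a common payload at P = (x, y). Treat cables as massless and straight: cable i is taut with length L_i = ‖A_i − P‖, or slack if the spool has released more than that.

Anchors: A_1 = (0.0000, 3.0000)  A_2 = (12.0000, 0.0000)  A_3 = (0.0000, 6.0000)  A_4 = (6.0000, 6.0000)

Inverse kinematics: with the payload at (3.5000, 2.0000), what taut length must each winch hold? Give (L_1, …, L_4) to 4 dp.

(3.6401, 8.7321, 5.3151, 4.7170)

cable 1: Δx=-3.5000, Δy=1.0000; L_1 = √(Δx²+Δy²) = 3.6401
cable 2: Δx=8.5000, Δy=-2.0000; L_2 = √(Δx²+Δy²) = 8.7321
cable 3: Δx=-3.5000, Δy=4.0000; L_3 = √(Δx²+Δy²) = 5.3151
cable 4: Δx=2.5000, Δy=4.0000; L_4 = √(Δx²+Δy²) = 4.7170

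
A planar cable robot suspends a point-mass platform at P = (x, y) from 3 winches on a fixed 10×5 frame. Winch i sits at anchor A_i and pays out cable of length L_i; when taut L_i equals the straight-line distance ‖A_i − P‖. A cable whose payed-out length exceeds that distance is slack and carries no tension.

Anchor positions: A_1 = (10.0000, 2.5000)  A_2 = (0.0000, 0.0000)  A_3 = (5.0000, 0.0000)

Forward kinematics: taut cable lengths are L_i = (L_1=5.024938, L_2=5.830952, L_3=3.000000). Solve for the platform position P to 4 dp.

(5.0000, 3.0000)

circle eqns → linear via eq_j − eq_1; set k_j = A_j·A_j − L_j²
k_1 = 100.0000+6.2500−25.2500 = 81.0000
20.0000·x + 5.0000·y = k_1−k_2 = 115.0000
10.0000·x + 5.0000·y = k_1−k_3 = 65.0000
solve first two rows → x=5.0000, y=3.0000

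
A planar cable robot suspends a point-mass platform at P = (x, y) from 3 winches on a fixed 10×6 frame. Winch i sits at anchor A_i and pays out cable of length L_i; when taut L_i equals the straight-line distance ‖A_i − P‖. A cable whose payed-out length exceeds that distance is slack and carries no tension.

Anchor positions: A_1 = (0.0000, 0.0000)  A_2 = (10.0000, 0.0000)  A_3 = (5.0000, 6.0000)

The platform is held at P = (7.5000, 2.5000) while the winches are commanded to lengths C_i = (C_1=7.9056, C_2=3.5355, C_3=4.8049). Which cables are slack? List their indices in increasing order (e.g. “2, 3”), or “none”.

3

i=1: geometric 7.9057 vs commanded 7.9056 ⇒ taut
i=2: geometric 3.5355 vs commanded 3.5355 ⇒ taut
i=3: geometric 4.3012 vs commanded 4.8049 ⇒ slack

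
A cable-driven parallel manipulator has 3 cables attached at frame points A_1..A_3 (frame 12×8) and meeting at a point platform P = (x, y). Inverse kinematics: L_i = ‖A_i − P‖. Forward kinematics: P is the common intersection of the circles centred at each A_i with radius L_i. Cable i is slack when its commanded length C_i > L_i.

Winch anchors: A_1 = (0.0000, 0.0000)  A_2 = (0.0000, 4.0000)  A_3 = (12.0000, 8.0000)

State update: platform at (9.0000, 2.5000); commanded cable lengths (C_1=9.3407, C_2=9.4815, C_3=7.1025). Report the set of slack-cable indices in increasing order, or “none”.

2, 3

cable 1: L_1 = ‖A_1−P‖ = 9.3408;  C_1 = 9.3407 → taut
cable 2: L_2 = ‖A_2−P‖ = 9.1241;  C_2 = 9.4815 → slack
cable 3: L_3 = ‖A_3−P‖ = 6.2650;  C_3 = 7.1025 → slack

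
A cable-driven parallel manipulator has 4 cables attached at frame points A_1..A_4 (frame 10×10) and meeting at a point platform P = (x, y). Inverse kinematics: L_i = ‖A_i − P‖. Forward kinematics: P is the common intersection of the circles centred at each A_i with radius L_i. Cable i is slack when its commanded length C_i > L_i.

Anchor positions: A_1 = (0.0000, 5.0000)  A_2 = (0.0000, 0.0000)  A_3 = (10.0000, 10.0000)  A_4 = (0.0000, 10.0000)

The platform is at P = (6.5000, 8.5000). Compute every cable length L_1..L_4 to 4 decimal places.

L_1: Δ = A_1−P = (-6.5000, -3.5000) → ‖Δ‖ = √54.5000 = 7.3824
L_2: Δ = A_2−P = (-6.5000, -8.5000) → ‖Δ‖ = √114.5000 = 10.7005
L_3: Δ = A_3−P = (3.5000, 1.5000) → ‖Δ‖ = √14.5000 = 3.8079
L_4: Δ = A_4−P = (-6.5000, 1.5000) → ‖Δ‖ = √44.5000 = 6.6708

(7.3824, 10.7005, 3.8079, 6.6708)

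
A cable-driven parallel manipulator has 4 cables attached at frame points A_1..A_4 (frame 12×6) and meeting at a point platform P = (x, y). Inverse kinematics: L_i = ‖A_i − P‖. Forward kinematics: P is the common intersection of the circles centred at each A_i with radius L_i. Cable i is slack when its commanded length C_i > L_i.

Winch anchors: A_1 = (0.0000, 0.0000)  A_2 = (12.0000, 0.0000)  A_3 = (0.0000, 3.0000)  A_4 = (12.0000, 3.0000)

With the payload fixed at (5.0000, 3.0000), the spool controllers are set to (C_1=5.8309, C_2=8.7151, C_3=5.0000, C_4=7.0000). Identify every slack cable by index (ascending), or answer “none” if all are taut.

cable 1: √((-5.0000)²+(-3.0000)²)=5.8310, C_1=5.8309: taut
cable 2: √((7.0000)²+(-3.0000)²)=7.6158, C_2=8.7151: slack
cable 3: √((-5.0000)²+(0.0000)²)=5.0000, C_3=5.0000: taut
cable 4: √((7.0000)²+(0.0000)²)=7.0000, C_4=7.0000: taut

2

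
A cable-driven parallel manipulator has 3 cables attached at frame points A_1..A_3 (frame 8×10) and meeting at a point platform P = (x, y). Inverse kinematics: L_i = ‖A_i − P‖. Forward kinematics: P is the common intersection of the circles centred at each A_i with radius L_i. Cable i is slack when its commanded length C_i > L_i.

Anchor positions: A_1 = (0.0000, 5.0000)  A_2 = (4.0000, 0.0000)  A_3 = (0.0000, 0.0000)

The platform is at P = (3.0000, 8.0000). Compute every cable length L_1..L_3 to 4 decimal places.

L_1: Δ = A_1−P = (-3.0000, -3.0000) → ‖Δ‖ = √18.0000 = 4.2426
L_2: Δ = A_2−P = (1.0000, -8.0000) → ‖Δ‖ = √65.0000 = 8.0623
L_3: Δ = A_3−P = (-3.0000, -8.0000) → ‖Δ‖ = √73.0000 = 8.5440

(4.2426, 8.0623, 8.5440)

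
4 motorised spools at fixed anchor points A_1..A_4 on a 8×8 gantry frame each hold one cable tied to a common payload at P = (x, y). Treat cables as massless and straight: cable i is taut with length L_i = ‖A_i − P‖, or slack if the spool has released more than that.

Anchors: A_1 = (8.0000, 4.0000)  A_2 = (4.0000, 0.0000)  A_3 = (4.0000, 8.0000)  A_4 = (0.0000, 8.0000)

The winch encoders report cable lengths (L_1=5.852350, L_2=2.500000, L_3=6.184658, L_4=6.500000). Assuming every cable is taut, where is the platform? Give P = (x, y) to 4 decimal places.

expand ‖A_i−P‖²=L_i² and subtract eq 1 (q_i ≔ ‖A_i‖²−L_i²)
q_1 = 64.0000+16.0000−34.2500 = 45.7500
eq1−eq2 → [8.0000  8.0000]·P = 36.0000
eq1−eq3 → [8.0000  -8.0000]·P = 4.0000
eq1−eq4 → [16.0000  -8.0000]·P = 24.0000
2×2 solve → P = (2.5000, 2.0000)
check cable 4: ‖A_4−P‖² = 42.2500 ≈ L_4² = 42.2500 ✓

(2.5000, 2.0000)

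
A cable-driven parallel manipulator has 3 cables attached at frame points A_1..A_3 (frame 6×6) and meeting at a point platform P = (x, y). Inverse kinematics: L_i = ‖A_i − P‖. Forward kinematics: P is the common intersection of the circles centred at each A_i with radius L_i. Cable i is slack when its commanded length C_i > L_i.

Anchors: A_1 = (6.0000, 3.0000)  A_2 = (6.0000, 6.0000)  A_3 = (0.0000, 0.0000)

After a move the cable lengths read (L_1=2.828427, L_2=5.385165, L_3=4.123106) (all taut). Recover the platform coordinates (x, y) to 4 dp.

(4.0000, 1.0000)

expand ‖A_i−P‖²=L_i² and subtract eq 1 (k_i ≔ ‖A_i‖²−L_i²)
k_1 = 36.0000+9.0000−8.0000 = 37.0000
eq1−eq2 → [0.0000  -6.0000]·P = -6.0000
eq1−eq3 → [12.0000  6.0000]·P = 54.0000
2×2 solve → P = (4.0000, 1.0000)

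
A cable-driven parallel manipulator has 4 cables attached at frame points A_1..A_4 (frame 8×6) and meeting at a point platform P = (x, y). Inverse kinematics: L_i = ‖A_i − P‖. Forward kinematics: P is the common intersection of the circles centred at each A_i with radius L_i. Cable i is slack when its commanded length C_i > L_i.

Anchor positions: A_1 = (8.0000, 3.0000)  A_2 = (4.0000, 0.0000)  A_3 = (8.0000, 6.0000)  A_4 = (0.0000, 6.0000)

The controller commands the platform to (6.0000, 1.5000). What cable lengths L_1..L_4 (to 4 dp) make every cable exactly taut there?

L_1: Δ = A_1−P = (2.0000, 1.5000) → ‖Δ‖ = √6.2500 = 2.5000
L_2: Δ = A_2−P = (-2.0000, -1.5000) → ‖Δ‖ = √6.2500 = 2.5000
L_3: Δ = A_3−P = (2.0000, 4.5000) → ‖Δ‖ = √24.2500 = 4.9244
L_4: Δ = A_4−P = (-6.0000, 4.5000) → ‖Δ‖ = √56.2500 = 7.5000

(2.5000, 2.5000, 4.9244, 7.5000)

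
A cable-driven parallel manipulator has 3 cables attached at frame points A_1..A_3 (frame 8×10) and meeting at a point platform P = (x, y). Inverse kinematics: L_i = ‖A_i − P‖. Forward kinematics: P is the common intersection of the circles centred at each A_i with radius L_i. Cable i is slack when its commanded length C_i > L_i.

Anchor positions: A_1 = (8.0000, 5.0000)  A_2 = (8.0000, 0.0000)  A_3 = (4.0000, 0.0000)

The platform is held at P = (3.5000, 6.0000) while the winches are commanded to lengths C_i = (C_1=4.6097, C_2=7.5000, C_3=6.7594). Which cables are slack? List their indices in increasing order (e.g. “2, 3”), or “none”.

cable 1: √((4.5000)²+(-1.0000)²)=4.6098, C_1=4.6097: taut
cable 2: √((4.5000)²+(-6.0000)²)=7.5000, C_2=7.5000: taut
cable 3: √((0.5000)²+(-6.0000)²)=6.0208, C_3=6.7594: slack

3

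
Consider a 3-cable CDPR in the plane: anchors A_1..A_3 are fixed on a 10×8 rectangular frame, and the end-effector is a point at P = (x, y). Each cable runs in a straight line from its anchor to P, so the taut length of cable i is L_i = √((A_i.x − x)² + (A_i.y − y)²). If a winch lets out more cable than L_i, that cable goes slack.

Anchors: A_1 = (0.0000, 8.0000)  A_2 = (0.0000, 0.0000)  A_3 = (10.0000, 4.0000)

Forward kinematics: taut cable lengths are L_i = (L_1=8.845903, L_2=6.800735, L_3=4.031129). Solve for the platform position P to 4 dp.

circle eqns → linear via eq_j − eq_1; set c_j = A_j·A_j − L_j²
c_1 = 0.0000+64.0000−78.2500 = -14.2500
0.0000·x + 16.0000·y = c_1−c_2 = 32.0000
-20.0000·x + 8.0000·y = c_1−c_3 = -114.0000
solve first two rows → x=6.5000, y=2.0000

(6.5000, 2.0000)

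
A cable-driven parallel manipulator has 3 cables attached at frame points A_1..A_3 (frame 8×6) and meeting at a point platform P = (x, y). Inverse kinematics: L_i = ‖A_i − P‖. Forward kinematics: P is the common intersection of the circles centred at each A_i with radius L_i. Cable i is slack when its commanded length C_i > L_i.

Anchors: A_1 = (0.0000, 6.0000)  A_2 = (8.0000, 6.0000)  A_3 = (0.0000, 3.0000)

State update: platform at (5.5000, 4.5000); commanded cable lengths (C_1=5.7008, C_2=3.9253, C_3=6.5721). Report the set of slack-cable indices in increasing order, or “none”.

i=1: geometric 5.7009 vs commanded 5.7008 ⇒ taut
i=2: geometric 2.9155 vs commanded 3.9253 ⇒ slack
i=3: geometric 5.7009 vs commanded 6.5721 ⇒ slack

2, 3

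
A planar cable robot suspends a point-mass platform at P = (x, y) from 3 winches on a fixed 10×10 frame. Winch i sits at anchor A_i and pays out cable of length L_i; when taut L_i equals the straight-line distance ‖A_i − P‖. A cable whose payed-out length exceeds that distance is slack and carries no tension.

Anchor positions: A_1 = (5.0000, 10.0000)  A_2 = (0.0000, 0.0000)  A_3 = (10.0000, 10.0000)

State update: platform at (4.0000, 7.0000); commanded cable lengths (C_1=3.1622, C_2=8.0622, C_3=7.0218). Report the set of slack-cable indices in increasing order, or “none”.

3

cable 1: L_1 = ‖A_1−P‖ = 3.1623;  C_1 = 3.1622 → taut
cable 2: L_2 = ‖A_2−P‖ = 8.0623;  C_2 = 8.0622 → taut
cable 3: L_3 = ‖A_3−P‖ = 6.7082;  C_3 = 7.0218 → slack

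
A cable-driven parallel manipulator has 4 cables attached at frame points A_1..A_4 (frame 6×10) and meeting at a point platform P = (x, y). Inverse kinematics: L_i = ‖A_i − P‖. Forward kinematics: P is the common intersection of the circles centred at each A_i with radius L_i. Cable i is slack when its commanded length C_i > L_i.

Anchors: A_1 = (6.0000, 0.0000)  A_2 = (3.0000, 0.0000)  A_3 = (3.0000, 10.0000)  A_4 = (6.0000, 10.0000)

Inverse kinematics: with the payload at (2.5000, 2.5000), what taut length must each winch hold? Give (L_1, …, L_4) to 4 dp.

(4.3012, 2.5495, 7.5166, 8.2765)

cable 1: Δx=3.5000, Δy=-2.5000; L_1 = √(Δx²+Δy²) = 4.3012
cable 2: Δx=0.5000, Δy=-2.5000; L_2 = √(Δx²+Δy²) = 2.5495
cable 3: Δx=0.5000, Δy=7.5000; L_3 = √(Δx²+Δy²) = 7.5166
cable 4: Δx=3.5000, Δy=7.5000; L_4 = √(Δx²+Δy²) = 8.2765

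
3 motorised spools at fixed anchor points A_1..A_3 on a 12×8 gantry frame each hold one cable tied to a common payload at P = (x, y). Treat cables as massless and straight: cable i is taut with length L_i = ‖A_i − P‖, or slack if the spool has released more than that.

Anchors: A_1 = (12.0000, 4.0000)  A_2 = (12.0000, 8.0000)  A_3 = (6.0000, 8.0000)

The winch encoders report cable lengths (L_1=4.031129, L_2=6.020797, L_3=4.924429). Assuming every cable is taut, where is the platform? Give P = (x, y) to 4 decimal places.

circle eqns → linear via eq_j − eq_1; set c_j = A_j·A_j − L_j²
c_1 = 144.0000+16.0000−16.2500 = 143.7500
0.0000·x − 8.0000·y = c_1−c_2 = -28.0000
12.0000·x − 8.0000·y = c_1−c_3 = 68.0000
solve first two rows → x=8.0000, y=3.5000

(8.0000, 3.5000)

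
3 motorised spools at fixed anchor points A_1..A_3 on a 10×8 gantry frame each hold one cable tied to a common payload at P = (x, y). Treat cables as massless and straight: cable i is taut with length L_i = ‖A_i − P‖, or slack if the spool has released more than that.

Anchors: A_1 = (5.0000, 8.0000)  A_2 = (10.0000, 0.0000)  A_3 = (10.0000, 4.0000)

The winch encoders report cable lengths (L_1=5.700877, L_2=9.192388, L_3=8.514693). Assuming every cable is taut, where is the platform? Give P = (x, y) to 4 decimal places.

expand ‖A_i−P‖²=L_i² and subtract eq 1 (c_i ≔ ‖A_i‖²−L_i²)
c_1 = 25.0000+64.0000−32.5000 = 56.5000
eq1−eq2 → [-10.0000  16.0000]·P = 41.0000
eq1−eq3 → [-10.0000  8.0000]·P = 13.0000
2×2 solve → P = (1.5000, 3.5000)

(1.5000, 3.5000)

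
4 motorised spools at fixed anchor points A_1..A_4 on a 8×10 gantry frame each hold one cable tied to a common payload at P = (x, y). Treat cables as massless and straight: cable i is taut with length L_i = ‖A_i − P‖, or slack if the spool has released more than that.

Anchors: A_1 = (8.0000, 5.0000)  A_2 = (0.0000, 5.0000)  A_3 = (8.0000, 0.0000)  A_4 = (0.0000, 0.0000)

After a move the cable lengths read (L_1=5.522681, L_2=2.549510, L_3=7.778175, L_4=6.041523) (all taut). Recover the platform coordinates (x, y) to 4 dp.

circle eqns → linear via eq_j − eq_1; set c_j = A_j·A_j − L_j²
c_1 = 64.0000+25.0000−30.5000 = 58.5000
16.0000·x + 0.0000·y = c_1−c_2 = 40.0000
0.0000·x + 10.0000·y = c_1−c_3 = 55.0000
16.0000·x + 10.0000·y = c_1−c_4 = 95.0000
solve first two rows → x=2.5000, y=5.5000
check cable 4: ‖A_4−P‖² = 36.5000 ≈ L_4² = 36.5000 ✓

(2.5000, 5.5000)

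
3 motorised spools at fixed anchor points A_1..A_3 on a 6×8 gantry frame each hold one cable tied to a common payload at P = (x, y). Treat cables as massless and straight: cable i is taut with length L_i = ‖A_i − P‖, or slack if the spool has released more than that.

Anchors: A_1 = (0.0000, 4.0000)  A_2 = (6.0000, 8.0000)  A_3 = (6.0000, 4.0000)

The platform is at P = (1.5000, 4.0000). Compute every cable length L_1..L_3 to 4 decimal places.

(1.5000, 6.0208, 4.5000)

L_1 = √((0.0000−1.5000)² + (4.0000−4.0000)²) = 1.5000
L_2 = √((6.0000−1.5000)² + (8.0000−4.0000)²) = 6.0208
L_3 = √((6.0000−1.5000)² + (4.0000−4.0000)²) = 4.5000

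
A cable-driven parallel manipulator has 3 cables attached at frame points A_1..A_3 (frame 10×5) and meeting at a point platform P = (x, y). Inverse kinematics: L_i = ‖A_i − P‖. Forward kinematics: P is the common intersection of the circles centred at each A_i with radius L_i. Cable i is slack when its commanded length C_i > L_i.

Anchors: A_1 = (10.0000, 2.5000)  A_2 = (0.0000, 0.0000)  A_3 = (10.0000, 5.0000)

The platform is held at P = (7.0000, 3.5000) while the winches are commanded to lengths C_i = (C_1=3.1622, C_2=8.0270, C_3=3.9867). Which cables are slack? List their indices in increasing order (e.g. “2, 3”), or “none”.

i=1: geometric 3.1623 vs commanded 3.1622 ⇒ taut
i=2: geometric 7.8262 vs commanded 8.0270 ⇒ slack
i=3: geometric 3.3541 vs commanded 3.9867 ⇒ slack

2, 3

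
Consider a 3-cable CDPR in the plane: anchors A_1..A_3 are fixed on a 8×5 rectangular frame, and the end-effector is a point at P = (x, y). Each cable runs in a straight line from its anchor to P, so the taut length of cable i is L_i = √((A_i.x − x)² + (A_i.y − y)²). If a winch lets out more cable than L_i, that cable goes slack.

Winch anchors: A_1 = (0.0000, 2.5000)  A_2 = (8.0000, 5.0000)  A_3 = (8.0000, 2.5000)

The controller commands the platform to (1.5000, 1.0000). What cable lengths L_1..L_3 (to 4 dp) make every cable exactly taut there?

L_1 = √((0.0000−1.5000)² + (2.5000−1.0000)²) = 2.1213
L_2 = √((8.0000−1.5000)² + (5.0000−1.0000)²) = 7.6322
L_3 = √((8.0000−1.5000)² + (2.5000−1.0000)²) = 6.6708

(2.1213, 7.6322, 6.6708)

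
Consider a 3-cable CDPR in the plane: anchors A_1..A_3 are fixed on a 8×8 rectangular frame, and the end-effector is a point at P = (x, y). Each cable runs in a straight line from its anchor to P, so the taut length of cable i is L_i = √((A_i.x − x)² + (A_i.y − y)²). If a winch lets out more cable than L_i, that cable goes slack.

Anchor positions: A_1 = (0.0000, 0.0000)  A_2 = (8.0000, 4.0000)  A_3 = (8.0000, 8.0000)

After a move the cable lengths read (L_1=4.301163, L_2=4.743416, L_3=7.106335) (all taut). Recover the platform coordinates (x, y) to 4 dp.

(3.5000, 2.5000)

circle eqns → linear via eq_j − eq_1; set k_j = A_j·A_j − L_j²
k_1 = 0.0000+0.0000−18.5000 = -18.5000
-16.0000·x − 8.0000·y = k_1−k_2 = -76.0000
-16.0000·x − 16.0000·y = k_1−k_3 = -96.0000
solve first two rows → x=3.5000, y=2.5000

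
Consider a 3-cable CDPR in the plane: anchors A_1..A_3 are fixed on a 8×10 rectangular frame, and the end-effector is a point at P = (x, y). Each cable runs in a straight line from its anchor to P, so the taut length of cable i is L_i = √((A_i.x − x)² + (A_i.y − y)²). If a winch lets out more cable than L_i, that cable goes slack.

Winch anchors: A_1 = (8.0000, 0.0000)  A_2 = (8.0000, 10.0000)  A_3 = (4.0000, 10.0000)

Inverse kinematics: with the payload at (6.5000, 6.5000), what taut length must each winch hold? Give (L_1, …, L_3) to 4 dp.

(6.6708, 3.8079, 4.3012)

L_1: Δ = A_1−P = (1.5000, -6.5000) → ‖Δ‖ = √44.5000 = 6.6708
L_2: Δ = A_2−P = (1.5000, 3.5000) → ‖Δ‖ = √14.5000 = 3.8079
L_3: Δ = A_3−P = (-2.5000, 3.5000) → ‖Δ‖ = √18.5000 = 4.3012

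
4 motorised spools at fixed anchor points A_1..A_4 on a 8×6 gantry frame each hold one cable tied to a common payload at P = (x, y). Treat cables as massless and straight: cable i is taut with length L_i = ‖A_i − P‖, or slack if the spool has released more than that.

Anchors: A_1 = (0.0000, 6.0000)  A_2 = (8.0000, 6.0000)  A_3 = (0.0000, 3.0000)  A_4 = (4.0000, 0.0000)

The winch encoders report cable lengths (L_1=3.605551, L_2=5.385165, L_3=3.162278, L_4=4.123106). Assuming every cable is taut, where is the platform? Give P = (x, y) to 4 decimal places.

expand ‖A_i−P‖²=L_i² and subtract eq 1 (c_i ≔ ‖A_i‖²−L_i²)
c_1 = 0.0000+36.0000−13.0000 = 23.0000
eq1−eq2 → [-16.0000  0.0000]·P = -48.0000
eq1−eq3 → [0.0000  6.0000]·P = 24.0000
eq1−eq4 → [-8.0000  12.0000]·P = 24.0000
2×2 solve → P = (3.0000, 4.0000)
check cable 4: ‖A_4−P‖² = 17.0000 ≈ L_4² = 17.0000 ✓

(3.0000, 4.0000)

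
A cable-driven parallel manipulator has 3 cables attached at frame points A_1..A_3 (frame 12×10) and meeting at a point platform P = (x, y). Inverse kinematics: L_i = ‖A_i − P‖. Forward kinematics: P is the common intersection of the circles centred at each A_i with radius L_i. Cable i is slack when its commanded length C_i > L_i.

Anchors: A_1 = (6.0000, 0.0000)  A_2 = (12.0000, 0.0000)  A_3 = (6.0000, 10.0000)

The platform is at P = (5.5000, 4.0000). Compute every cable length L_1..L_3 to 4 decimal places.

(4.0311, 7.6322, 6.0208)

cable 1: Δx=0.5000, Δy=-4.0000; L_1 = √(Δx²+Δy²) = 4.0311
cable 2: Δx=6.5000, Δy=-4.0000; L_2 = √(Δx²+Δy²) = 7.6322
cable 3: Δx=0.5000, Δy=6.0000; L_3 = √(Δx²+Δy²) = 6.0208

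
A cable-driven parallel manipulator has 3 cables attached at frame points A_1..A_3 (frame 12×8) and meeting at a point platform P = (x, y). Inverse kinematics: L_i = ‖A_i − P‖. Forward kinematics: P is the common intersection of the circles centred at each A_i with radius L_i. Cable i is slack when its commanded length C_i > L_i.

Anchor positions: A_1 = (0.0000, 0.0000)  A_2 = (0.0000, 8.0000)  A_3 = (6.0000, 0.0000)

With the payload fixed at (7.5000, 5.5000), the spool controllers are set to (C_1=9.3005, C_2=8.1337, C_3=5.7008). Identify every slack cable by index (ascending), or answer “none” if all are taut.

i=1: geometric 9.3005 vs commanded 9.3005 ⇒ taut
i=2: geometric 7.9057 vs commanded 8.1337 ⇒ slack
i=3: geometric 5.7009 vs commanded 5.7008 ⇒ taut

2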